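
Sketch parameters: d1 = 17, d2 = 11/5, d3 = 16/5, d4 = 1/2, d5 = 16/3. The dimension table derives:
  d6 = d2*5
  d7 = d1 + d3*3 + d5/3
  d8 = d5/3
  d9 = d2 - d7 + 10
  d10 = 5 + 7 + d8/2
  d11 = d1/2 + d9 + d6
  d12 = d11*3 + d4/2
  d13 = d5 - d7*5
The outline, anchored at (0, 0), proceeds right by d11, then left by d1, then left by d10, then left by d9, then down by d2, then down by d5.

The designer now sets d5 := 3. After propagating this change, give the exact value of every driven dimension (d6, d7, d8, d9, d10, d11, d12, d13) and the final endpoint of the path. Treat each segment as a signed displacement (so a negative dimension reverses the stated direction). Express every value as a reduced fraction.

Apply edit: d5 := 3
  d6 = d2*5 = 11
  d7 = d1 + d3*3 + d5/3 = 138/5
  d8 = d5/3 = 1
  d9 = d2 - d7 + 10 = -77/5
  d10 = 5 + 7 + d8/2 = 25/2
  d11 = d1/2 + d9 + d6 = 41/10
  d12 = d11*3 + d4/2 = 251/20
  d13 = d5 - d7*5 = -135
Walk from origin (0, 0):
  seg 1: right by d11 = 41/10 → (41/10, 0)
  seg 2: left by d1 = 17 → (-129/10, 0)
  seg 3: left by d10 = 25/2 → (-127/5, 0)
  seg 4: left by d9 = -77/5 → (-10, 0)
  seg 5: down by d2 = 11/5 → (-10, -11/5)
  seg 6: down by d5 = 3 → (-10, -26/5)

d6 = 11
d7 = 138/5
d8 = 1
d9 = -77/5
d10 = 25/2
d11 = 41/10
d12 = 251/20
d13 = -135
endpoint = (-10, -26/5)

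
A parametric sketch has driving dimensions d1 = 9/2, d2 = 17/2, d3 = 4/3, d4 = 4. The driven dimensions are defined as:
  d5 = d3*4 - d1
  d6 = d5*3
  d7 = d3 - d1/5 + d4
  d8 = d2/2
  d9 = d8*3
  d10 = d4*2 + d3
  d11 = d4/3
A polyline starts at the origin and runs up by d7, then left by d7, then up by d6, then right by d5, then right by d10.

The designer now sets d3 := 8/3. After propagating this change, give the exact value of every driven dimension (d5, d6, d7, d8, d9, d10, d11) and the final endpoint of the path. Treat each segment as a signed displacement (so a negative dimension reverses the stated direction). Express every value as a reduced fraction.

Apply edit: d3 := 8/3
  d5 = d3*4 - d1 = 37/6
  d6 = d5*3 = 37/2
  d7 = d3 - d1/5 + d4 = 173/30
  d8 = d2/2 = 17/4
  d9 = d8*3 = 51/4
  d10 = d4*2 + d3 = 32/3
  d11 = d4/3 = 4/3
Walk from origin (0, 0):
  seg 1: up by d7 = 173/30 → (0, 173/30)
  seg 2: left by d7 = 173/30 → (-173/30, 173/30)
  seg 3: up by d6 = 37/2 → (-173/30, 364/15)
  seg 4: right by d5 = 37/6 → (2/5, 364/15)
  seg 5: right by d10 = 32/3 → (166/15, 364/15)

d5 = 37/6
d6 = 37/2
d7 = 173/30
d8 = 17/4
d9 = 51/4
d10 = 32/3
d11 = 4/3
endpoint = (166/15, 364/15)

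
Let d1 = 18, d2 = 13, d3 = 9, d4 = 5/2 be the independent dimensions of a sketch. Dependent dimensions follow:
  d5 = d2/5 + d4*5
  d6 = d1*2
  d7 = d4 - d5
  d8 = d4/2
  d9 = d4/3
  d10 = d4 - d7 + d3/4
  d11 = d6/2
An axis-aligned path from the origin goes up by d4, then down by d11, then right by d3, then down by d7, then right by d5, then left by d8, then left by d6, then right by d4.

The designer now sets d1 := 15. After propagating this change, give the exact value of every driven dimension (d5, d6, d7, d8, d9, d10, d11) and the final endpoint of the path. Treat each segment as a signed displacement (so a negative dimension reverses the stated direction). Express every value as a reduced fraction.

Apply edit: d1 := 15
  d5 = d2/5 + d4*5 = 151/10
  d6 = d1*2 = 30
  d7 = d4 - d5 = -63/5
  d8 = d4/2 = 5/4
  d9 = d4/3 = 5/6
  d10 = d4 - d7 + d3/4 = 347/20
  d11 = d6/2 = 15
Walk from origin (0, 0):
  seg 1: up by d4 = 5/2 → (0, 5/2)
  seg 2: down by d11 = 15 → (0, -25/2)
  seg 3: right by d3 = 9 → (9, -25/2)
  seg 4: down by d7 = -63/5 → (9, 1/10)
  seg 5: right by d5 = 151/10 → (241/10, 1/10)
  seg 6: left by d8 = 5/4 → (457/20, 1/10)
  seg 7: left by d6 = 30 → (-143/20, 1/10)
  seg 8: right by d4 = 5/2 → (-93/20, 1/10)

d5 = 151/10
d6 = 30
d7 = -63/5
d8 = 5/4
d9 = 5/6
d10 = 347/20
d11 = 15
endpoint = (-93/20, 1/10)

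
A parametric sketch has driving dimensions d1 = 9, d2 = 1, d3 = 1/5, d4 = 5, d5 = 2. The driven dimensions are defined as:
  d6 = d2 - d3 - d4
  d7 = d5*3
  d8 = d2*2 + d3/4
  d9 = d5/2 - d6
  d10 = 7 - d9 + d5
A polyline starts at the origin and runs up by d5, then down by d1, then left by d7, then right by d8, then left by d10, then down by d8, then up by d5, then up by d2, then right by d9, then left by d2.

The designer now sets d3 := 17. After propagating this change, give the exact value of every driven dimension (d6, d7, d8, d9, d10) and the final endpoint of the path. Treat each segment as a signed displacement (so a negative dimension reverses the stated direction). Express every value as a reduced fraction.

Apply edit: d3 := 17
  d6 = d2 - d3 - d4 = -21
  d7 = d5*3 = 6
  d8 = d2*2 + d3/4 = 25/4
  d9 = d5/2 - d6 = 22
  d10 = 7 - d9 + d5 = -13
Walk from origin (0, 0):
  seg 1: up by d5 = 2 → (0, 2)
  seg 2: down by d1 = 9 → (0, -7)
  seg 3: left by d7 = 6 → (-6, -7)
  seg 4: right by d8 = 25/4 → (1/4, -7)
  seg 5: left by d10 = -13 → (53/4, -7)
  seg 6: down by d8 = 25/4 → (53/4, -53/4)
  seg 7: up by d5 = 2 → (53/4, -45/4)
  seg 8: up by d2 = 1 → (53/4, -41/4)
  seg 9: right by d9 = 22 → (141/4, -41/4)
  seg 10: left by d2 = 1 → (137/4, -41/4)

d6 = -21
d7 = 6
d8 = 25/4
d9 = 22
d10 = -13
endpoint = (137/4, -41/4)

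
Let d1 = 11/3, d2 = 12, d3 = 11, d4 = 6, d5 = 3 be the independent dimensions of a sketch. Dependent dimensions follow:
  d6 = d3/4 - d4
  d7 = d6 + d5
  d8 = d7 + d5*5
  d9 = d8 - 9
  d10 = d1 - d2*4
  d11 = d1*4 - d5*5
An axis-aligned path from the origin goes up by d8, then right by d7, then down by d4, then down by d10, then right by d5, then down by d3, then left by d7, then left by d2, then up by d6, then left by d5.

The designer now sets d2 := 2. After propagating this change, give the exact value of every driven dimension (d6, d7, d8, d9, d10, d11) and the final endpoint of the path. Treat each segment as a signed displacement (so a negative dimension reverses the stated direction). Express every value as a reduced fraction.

d6 = -13/4
d7 = -1/4
d8 = 59/4
d9 = 23/4
d10 = -13/3
d11 = -1/3
endpoint = (-2, -7/6)

Apply edit: d2 := 2
  d6 = d3/4 - d4 = -13/4
  d7 = d6 + d5 = -1/4
  d8 = d7 + d5*5 = 59/4
  d9 = d8 - 9 = 23/4
  d10 = d1 - d2*4 = -13/3
  d11 = d1*4 - d5*5 = -1/3
Walk from origin (0, 0):
  seg 1: up by d8 = 59/4 → (0, 59/4)
  seg 2: right by d7 = -1/4 → (-1/4, 59/4)
  seg 3: down by d4 = 6 → (-1/4, 35/4)
  seg 4: down by d10 = -13/3 → (-1/4, 157/12)
  seg 5: right by d5 = 3 → (11/4, 157/12)
  seg 6: down by d3 = 11 → (11/4, 25/12)
  seg 7: left by d7 = -1/4 → (3, 25/12)
  seg 8: left by d2 = 2 → (1, 25/12)
  seg 9: up by d6 = -13/4 → (1, -7/6)
  seg 10: left by d5 = 3 → (-2, -7/6)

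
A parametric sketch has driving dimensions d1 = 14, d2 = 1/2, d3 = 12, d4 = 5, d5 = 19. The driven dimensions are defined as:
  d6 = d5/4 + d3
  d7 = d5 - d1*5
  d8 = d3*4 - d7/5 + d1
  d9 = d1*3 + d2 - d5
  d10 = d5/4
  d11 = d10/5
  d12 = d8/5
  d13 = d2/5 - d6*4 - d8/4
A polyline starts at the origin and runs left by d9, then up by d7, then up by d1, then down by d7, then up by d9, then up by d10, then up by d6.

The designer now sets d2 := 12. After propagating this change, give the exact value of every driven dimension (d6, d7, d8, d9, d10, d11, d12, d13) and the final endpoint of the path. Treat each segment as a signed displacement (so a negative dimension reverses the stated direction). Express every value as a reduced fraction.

d6 = 67/4
d7 = -51
d8 = 361/5
d9 = 35
d10 = 19/4
d11 = 19/20
d12 = 361/25
d13 = -1653/20
endpoint = (-35, 141/2)

Apply edit: d2 := 12
  d6 = d5/4 + d3 = 67/4
  d7 = d5 - d1*5 = -51
  d8 = d3*4 - d7/5 + d1 = 361/5
  d9 = d1*3 + d2 - d5 = 35
  d10 = d5/4 = 19/4
  d11 = d10/5 = 19/20
  d12 = d8/5 = 361/25
  d13 = d2/5 - d6*4 - d8/4 = -1653/20
Walk from origin (0, 0):
  seg 1: left by d9 = 35 → (-35, 0)
  seg 2: up by d7 = -51 → (-35, -51)
  seg 3: up by d1 = 14 → (-35, -37)
  seg 4: down by d7 = -51 → (-35, 14)
  seg 5: up by d9 = 35 → (-35, 49)
  seg 6: up by d10 = 19/4 → (-35, 215/4)
  seg 7: up by d6 = 67/4 → (-35, 141/2)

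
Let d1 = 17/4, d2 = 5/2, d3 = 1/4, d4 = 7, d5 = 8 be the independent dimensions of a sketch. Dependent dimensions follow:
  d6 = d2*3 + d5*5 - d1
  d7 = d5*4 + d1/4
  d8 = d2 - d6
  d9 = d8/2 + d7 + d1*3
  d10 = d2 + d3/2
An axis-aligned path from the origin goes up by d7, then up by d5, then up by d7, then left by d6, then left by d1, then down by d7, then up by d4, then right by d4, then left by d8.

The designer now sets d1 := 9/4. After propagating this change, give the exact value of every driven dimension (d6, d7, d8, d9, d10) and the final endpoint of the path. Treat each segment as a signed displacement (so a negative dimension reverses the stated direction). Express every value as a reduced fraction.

d6 = 181/4
d7 = 521/16
d8 = -171/4
d9 = 287/16
d10 = 21/8
endpoint = (9/4, 761/16)

Apply edit: d1 := 9/4
  d6 = d2*3 + d5*5 - d1 = 181/4
  d7 = d5*4 + d1/4 = 521/16
  d8 = d2 - d6 = -171/4
  d9 = d8/2 + d7 + d1*3 = 287/16
  d10 = d2 + d3/2 = 21/8
Walk from origin (0, 0):
  seg 1: up by d7 = 521/16 → (0, 521/16)
  seg 2: up by d5 = 8 → (0, 649/16)
  seg 3: up by d7 = 521/16 → (0, 585/8)
  seg 4: left by d6 = 181/4 → (-181/4, 585/8)
  seg 5: left by d1 = 9/4 → (-95/2, 585/8)
  seg 6: down by d7 = 521/16 → (-95/2, 649/16)
  seg 7: up by d4 = 7 → (-95/2, 761/16)
  seg 8: right by d4 = 7 → (-81/2, 761/16)
  seg 9: left by d8 = -171/4 → (9/4, 761/16)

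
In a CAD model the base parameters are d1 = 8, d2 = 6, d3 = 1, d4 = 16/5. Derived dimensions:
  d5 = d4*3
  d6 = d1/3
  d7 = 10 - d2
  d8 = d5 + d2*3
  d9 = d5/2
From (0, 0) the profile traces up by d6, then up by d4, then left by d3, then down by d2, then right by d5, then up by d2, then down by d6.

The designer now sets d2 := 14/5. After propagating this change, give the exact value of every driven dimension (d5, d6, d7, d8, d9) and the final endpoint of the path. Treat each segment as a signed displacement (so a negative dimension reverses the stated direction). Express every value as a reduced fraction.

Apply edit: d2 := 14/5
  d5 = d4*3 = 48/5
  d6 = d1/3 = 8/3
  d7 = 10 - d2 = 36/5
  d8 = d5 + d2*3 = 18
  d9 = d5/2 = 24/5
Walk from origin (0, 0):
  seg 1: up by d6 = 8/3 → (0, 8/3)
  seg 2: up by d4 = 16/5 → (0, 88/15)
  seg 3: left by d3 = 1 → (-1, 88/15)
  seg 4: down by d2 = 14/5 → (-1, 46/15)
  seg 5: right by d5 = 48/5 → (43/5, 46/15)
  seg 6: up by d2 = 14/5 → (43/5, 88/15)
  seg 7: down by d6 = 8/3 → (43/5, 16/5)

d5 = 48/5
d6 = 8/3
d7 = 36/5
d8 = 18
d9 = 24/5
endpoint = (43/5, 16/5)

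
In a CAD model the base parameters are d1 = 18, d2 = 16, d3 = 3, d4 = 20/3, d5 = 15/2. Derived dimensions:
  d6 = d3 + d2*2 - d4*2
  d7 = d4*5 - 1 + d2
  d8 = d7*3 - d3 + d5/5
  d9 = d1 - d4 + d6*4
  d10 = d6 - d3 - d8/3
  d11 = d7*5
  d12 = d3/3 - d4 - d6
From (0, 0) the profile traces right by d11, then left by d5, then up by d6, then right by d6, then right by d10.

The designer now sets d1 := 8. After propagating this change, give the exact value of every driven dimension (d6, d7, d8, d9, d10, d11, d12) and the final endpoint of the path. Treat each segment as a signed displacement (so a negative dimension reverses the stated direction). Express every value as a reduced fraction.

Apply edit: d1 := 8
  d6 = d3 + d2*2 - d4*2 = 65/3
  d7 = d4*5 - 1 + d2 = 145/3
  d8 = d7*3 - d3 + d5/5 = 287/2
  d9 = d1 - d4 + d6*4 = 88
  d10 = d6 - d3 - d8/3 = -175/6
  d11 = d7*5 = 725/3
  d12 = d3/3 - d4 - d6 = -82/3
Walk from origin (0, 0):
  seg 1: right by d11 = 725/3 → (725/3, 0)
  seg 2: left by d5 = 15/2 → (1405/6, 0)
  seg 3: up by d6 = 65/3 → (1405/6, 65/3)
  seg 4: right by d6 = 65/3 → (1535/6, 65/3)
  seg 5: right by d10 = -175/6 → (680/3, 65/3)

d6 = 65/3
d7 = 145/3
d8 = 287/2
d9 = 88
d10 = -175/6
d11 = 725/3
d12 = -82/3
endpoint = (680/3, 65/3)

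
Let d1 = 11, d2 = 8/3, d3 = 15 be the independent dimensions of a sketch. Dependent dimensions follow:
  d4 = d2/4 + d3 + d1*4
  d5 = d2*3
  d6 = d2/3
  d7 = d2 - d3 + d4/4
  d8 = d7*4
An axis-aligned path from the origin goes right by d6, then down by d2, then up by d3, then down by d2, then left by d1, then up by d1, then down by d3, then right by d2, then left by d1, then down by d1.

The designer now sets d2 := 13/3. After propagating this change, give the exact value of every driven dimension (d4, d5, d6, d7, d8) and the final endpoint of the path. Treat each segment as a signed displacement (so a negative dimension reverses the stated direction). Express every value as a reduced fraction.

Apply edit: d2 := 13/3
  d4 = d2/4 + d3 + d1*4 = 721/12
  d5 = d2*3 = 13
  d6 = d2/3 = 13/9
  d7 = d2 - d3 + d4/4 = 209/48
  d8 = d7*4 = 209/12
Walk from origin (0, 0):
  seg 1: right by d6 = 13/9 → (13/9, 0)
  seg 2: down by d2 = 13/3 → (13/9, -13/3)
  seg 3: up by d3 = 15 → (13/9, 32/3)
  seg 4: down by d2 = 13/3 → (13/9, 19/3)
  seg 5: left by d1 = 11 → (-86/9, 19/3)
  seg 6: up by d1 = 11 → (-86/9, 52/3)
  seg 7: down by d3 = 15 → (-86/9, 7/3)
  seg 8: right by d2 = 13/3 → (-47/9, 7/3)
  seg 9: left by d1 = 11 → (-146/9, 7/3)
  seg 10: down by d1 = 11 → (-146/9, -26/3)

d4 = 721/12
d5 = 13
d6 = 13/9
d7 = 209/48
d8 = 209/12
endpoint = (-146/9, -26/3)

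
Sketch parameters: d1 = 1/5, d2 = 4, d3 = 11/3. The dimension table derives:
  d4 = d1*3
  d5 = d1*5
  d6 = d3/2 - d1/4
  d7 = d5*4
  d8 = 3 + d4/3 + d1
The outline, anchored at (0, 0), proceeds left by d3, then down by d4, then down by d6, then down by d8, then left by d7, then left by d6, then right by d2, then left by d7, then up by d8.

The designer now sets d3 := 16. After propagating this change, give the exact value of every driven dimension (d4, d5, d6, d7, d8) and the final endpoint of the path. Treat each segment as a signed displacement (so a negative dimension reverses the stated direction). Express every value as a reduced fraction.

Apply edit: d3 := 16
  d4 = d1*3 = 3/5
  d5 = d1*5 = 1
  d6 = d3/2 - d1/4 = 159/20
  d7 = d5*4 = 4
  d8 = 3 + d4/3 + d1 = 17/5
Walk from origin (0, 0):
  seg 1: left by d3 = 16 → (-16, 0)
  seg 2: down by d4 = 3/5 → (-16, -3/5)
  seg 3: down by d6 = 159/20 → (-16, -171/20)
  seg 4: down by d8 = 17/5 → (-16, -239/20)
  seg 5: left by d7 = 4 → (-20, -239/20)
  seg 6: left by d6 = 159/20 → (-559/20, -239/20)
  seg 7: right by d2 = 4 → (-479/20, -239/20)
  seg 8: left by d7 = 4 → (-559/20, -239/20)
  seg 9: up by d8 = 17/5 → (-559/20, -171/20)

d4 = 3/5
d5 = 1
d6 = 159/20
d7 = 4
d8 = 17/5
endpoint = (-559/20, -171/20)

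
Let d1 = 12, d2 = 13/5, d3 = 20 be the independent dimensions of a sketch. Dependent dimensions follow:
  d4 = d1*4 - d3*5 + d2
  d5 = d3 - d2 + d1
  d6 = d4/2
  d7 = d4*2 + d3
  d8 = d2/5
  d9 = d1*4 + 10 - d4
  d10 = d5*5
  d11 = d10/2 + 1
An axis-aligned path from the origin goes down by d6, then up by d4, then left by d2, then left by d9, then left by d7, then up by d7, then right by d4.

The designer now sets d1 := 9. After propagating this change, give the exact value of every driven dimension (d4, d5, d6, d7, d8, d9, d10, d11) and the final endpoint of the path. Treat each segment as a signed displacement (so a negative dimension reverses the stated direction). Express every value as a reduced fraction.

d4 = -307/5
d5 = 132/5
d6 = -307/10
d7 = -514/5
d8 = 13/25
d9 = 537/5
d10 = 132
d11 = 67
endpoint = (-343/5, -267/2)

Apply edit: d1 := 9
  d4 = d1*4 - d3*5 + d2 = -307/5
  d5 = d3 - d2 + d1 = 132/5
  d6 = d4/2 = -307/10
  d7 = d4*2 + d3 = -514/5
  d8 = d2/5 = 13/25
  d9 = d1*4 + 10 - d4 = 537/5
  d10 = d5*5 = 132
  d11 = d10/2 + 1 = 67
Walk from origin (0, 0):
  seg 1: down by d6 = -307/10 → (0, 307/10)
  seg 2: up by d4 = -307/5 → (0, -307/10)
  seg 3: left by d2 = 13/5 → (-13/5, -307/10)
  seg 4: left by d9 = 537/5 → (-110, -307/10)
  seg 5: left by d7 = -514/5 → (-36/5, -307/10)
  seg 6: up by d7 = -514/5 → (-36/5, -267/2)
  seg 7: right by d4 = -307/5 → (-343/5, -267/2)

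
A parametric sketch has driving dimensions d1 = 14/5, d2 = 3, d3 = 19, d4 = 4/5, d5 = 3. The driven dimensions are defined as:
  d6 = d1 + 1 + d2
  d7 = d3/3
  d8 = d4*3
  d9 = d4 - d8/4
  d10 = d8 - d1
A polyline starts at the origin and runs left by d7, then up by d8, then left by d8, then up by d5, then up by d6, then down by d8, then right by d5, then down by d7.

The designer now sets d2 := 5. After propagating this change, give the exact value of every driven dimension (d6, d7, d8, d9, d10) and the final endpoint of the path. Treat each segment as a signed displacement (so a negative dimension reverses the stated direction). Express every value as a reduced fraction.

Apply edit: d2 := 5
  d6 = d1 + 1 + d2 = 44/5
  d7 = d3/3 = 19/3
  d8 = d4*3 = 12/5
  d9 = d4 - d8/4 = 1/5
  d10 = d8 - d1 = -2/5
Walk from origin (0, 0):
  seg 1: left by d7 = 19/3 → (-19/3, 0)
  seg 2: up by d8 = 12/5 → (-19/3, 12/5)
  seg 3: left by d8 = 12/5 → (-131/15, 12/5)
  seg 4: up by d5 = 3 → (-131/15, 27/5)
  seg 5: up by d6 = 44/5 → (-131/15, 71/5)
  seg 6: down by d8 = 12/5 → (-131/15, 59/5)
  seg 7: right by d5 = 3 → (-86/15, 59/5)
  seg 8: down by d7 = 19/3 → (-86/15, 82/15)

d6 = 44/5
d7 = 19/3
d8 = 12/5
d9 = 1/5
d10 = -2/5
endpoint = (-86/15, 82/15)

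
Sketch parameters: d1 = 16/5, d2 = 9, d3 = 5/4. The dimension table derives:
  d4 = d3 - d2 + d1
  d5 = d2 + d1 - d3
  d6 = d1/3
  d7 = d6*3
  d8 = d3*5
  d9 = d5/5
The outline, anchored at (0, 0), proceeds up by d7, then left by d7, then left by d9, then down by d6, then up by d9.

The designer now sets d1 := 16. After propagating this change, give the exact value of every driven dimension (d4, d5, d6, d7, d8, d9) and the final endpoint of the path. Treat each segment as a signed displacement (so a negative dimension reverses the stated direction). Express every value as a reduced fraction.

d4 = 33/4
d5 = 95/4
d6 = 16/3
d7 = 16
d8 = 25/4
d9 = 19/4
endpoint = (-83/4, 185/12)

Apply edit: d1 := 16
  d4 = d3 - d2 + d1 = 33/4
  d5 = d2 + d1 - d3 = 95/4
  d6 = d1/3 = 16/3
  d7 = d6*3 = 16
  d8 = d3*5 = 25/4
  d9 = d5/5 = 19/4
Walk from origin (0, 0):
  seg 1: up by d7 = 16 → (0, 16)
  seg 2: left by d7 = 16 → (-16, 16)
  seg 3: left by d9 = 19/4 → (-83/4, 16)
  seg 4: down by d6 = 16/3 → (-83/4, 32/3)
  seg 5: up by d9 = 19/4 → (-83/4, 185/12)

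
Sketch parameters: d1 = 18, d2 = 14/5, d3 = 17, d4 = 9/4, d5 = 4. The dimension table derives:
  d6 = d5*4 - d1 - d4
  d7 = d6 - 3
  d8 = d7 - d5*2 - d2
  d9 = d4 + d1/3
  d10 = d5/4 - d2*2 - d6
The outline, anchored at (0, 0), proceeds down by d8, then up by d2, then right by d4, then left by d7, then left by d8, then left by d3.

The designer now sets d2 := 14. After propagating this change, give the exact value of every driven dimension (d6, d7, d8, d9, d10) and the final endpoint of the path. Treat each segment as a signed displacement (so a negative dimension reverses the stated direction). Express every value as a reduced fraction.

d6 = -17/4
d7 = -29/4
d8 = -117/4
d9 = 33/4
d10 = -91/4
endpoint = (87/4, 173/4)

Apply edit: d2 := 14
  d6 = d5*4 - d1 - d4 = -17/4
  d7 = d6 - 3 = -29/4
  d8 = d7 - d5*2 - d2 = -117/4
  d9 = d4 + d1/3 = 33/4
  d10 = d5/4 - d2*2 - d6 = -91/4
Walk from origin (0, 0):
  seg 1: down by d8 = -117/4 → (0, 117/4)
  seg 2: up by d2 = 14 → (0, 173/4)
  seg 3: right by d4 = 9/4 → (9/4, 173/4)
  seg 4: left by d7 = -29/4 → (19/2, 173/4)
  seg 5: left by d8 = -117/4 → (155/4, 173/4)
  seg 6: left by d3 = 17 → (87/4, 173/4)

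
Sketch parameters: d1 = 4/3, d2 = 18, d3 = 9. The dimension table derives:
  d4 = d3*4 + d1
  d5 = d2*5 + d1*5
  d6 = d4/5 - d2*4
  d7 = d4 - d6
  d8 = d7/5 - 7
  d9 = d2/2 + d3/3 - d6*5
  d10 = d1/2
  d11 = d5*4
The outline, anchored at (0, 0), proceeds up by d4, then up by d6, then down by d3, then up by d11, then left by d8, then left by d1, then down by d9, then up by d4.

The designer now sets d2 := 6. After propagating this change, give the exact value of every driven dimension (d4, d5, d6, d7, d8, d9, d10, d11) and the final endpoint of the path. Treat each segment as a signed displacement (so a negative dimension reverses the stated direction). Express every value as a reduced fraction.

Apply edit: d2 := 6
  d4 = d3*4 + d1 = 112/3
  d5 = d2*5 + d1*5 = 110/3
  d6 = d4/5 - d2*4 = -248/15
  d7 = d4 - d6 = 808/15
  d8 = d7/5 - 7 = 283/75
  d9 = d2/2 + d3/3 - d6*5 = 266/3
  d10 = d1/2 = 2/3
  d11 = d5*4 = 440/3
Walk from origin (0, 0):
  seg 1: up by d4 = 112/3 → (0, 112/3)
  seg 2: up by d6 = -248/15 → (0, 104/5)
  seg 3: down by d3 = 9 → (0, 59/5)
  seg 4: up by d11 = 440/3 → (0, 2377/15)
  seg 5: left by d8 = 283/75 → (-283/75, 2377/15)
  seg 6: left by d1 = 4/3 → (-383/75, 2377/15)
  seg 7: down by d9 = 266/3 → (-383/75, 349/5)
  seg 8: up by d4 = 112/3 → (-383/75, 1607/15)

d4 = 112/3
d5 = 110/3
d6 = -248/15
d7 = 808/15
d8 = 283/75
d9 = 266/3
d10 = 2/3
d11 = 440/3
endpoint = (-383/75, 1607/15)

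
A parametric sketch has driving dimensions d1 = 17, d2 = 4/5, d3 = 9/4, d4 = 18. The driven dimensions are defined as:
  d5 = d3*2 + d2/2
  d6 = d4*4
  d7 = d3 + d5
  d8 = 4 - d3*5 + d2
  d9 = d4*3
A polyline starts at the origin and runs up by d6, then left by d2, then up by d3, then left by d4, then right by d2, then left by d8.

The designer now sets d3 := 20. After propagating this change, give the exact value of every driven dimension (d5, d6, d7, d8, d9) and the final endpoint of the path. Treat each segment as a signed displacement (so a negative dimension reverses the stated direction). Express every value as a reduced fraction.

d5 = 202/5
d6 = 72
d7 = 302/5
d8 = -476/5
d9 = 54
endpoint = (386/5, 92)

Apply edit: d3 := 20
  d5 = d3*2 + d2/2 = 202/5
  d6 = d4*4 = 72
  d7 = d3 + d5 = 302/5
  d8 = 4 - d3*5 + d2 = -476/5
  d9 = d4*3 = 54
Walk from origin (0, 0):
  seg 1: up by d6 = 72 → (0, 72)
  seg 2: left by d2 = 4/5 → (-4/5, 72)
  seg 3: up by d3 = 20 → (-4/5, 92)
  seg 4: left by d4 = 18 → (-94/5, 92)
  seg 5: right by d2 = 4/5 → (-18, 92)
  seg 6: left by d8 = -476/5 → (386/5, 92)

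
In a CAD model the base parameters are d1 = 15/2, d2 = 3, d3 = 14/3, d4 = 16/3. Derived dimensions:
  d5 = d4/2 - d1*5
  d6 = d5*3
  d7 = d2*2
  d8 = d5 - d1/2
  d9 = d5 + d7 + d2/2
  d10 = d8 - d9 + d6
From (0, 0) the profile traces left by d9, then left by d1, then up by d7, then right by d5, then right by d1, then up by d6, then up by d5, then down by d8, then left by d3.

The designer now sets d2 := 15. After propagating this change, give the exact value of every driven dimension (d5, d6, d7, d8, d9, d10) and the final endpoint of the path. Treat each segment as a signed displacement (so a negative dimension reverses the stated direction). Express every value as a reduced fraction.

Apply edit: d2 := 15
  d5 = d4/2 - d1*5 = -209/6
  d6 = d5*3 = -209/2
  d7 = d2*2 = 30
  d8 = d5 - d1/2 = -463/12
  d9 = d5 + d7 + d2/2 = 8/3
  d10 = d8 - d9 + d6 = -583/4
Walk from origin (0, 0):
  seg 1: left by d9 = 8/3 → (-8/3, 0)
  seg 2: left by d1 = 15/2 → (-61/6, 0)
  seg 3: up by d7 = 30 → (-61/6, 30)
  seg 4: right by d5 = -209/6 → (-45, 30)
  seg 5: right by d1 = 15/2 → (-75/2, 30)
  seg 6: up by d6 = -209/2 → (-75/2, -149/2)
  seg 7: up by d5 = -209/6 → (-75/2, -328/3)
  seg 8: down by d8 = -463/12 → (-75/2, -283/4)
  seg 9: left by d3 = 14/3 → (-253/6, -283/4)

d5 = -209/6
d6 = -209/2
d7 = 30
d8 = -463/12
d9 = 8/3
d10 = -583/4
endpoint = (-253/6, -283/4)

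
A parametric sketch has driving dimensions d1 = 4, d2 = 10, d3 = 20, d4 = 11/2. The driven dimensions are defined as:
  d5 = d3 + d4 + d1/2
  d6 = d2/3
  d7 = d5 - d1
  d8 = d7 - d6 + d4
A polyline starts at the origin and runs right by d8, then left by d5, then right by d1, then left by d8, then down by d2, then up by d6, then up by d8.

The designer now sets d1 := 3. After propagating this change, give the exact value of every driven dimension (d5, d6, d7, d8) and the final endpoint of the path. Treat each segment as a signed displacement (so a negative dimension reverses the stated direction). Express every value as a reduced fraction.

d5 = 27
d6 = 10/3
d7 = 24
d8 = 157/6
endpoint = (-24, 39/2)

Apply edit: d1 := 3
  d5 = d3 + d4 + d1/2 = 27
  d6 = d2/3 = 10/3
  d7 = d5 - d1 = 24
  d8 = d7 - d6 + d4 = 157/6
Walk from origin (0, 0):
  seg 1: right by d8 = 157/6 → (157/6, 0)
  seg 2: left by d5 = 27 → (-5/6, 0)
  seg 3: right by d1 = 3 → (13/6, 0)
  seg 4: left by d8 = 157/6 → (-24, 0)
  seg 5: down by d2 = 10 → (-24, -10)
  seg 6: up by d6 = 10/3 → (-24, -20/3)
  seg 7: up by d8 = 157/6 → (-24, 39/2)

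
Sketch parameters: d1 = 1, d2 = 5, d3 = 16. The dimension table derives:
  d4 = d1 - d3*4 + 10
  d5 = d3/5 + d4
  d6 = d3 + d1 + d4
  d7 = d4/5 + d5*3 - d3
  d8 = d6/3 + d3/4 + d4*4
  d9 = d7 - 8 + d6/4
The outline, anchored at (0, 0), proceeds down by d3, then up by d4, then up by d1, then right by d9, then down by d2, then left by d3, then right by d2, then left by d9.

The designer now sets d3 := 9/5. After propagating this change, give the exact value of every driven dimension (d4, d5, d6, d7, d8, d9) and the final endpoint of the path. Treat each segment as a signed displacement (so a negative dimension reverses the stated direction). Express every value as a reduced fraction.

Apply edit: d3 := 9/5
  d4 = d1 - d3*4 + 10 = 19/5
  d5 = d3/5 + d4 = 104/25
  d6 = d3 + d1 + d4 = 33/5
  d7 = d4/5 + d5*3 - d3 = 286/25
  d8 = d6/3 + d3/4 + d4*4 = 357/20
  d9 = d7 - 8 + d6/4 = 509/100
Walk from origin (0, 0):
  seg 1: down by d3 = 9/5 → (0, -9/5)
  seg 2: up by d4 = 19/5 → (0, 2)
  seg 3: up by d1 = 1 → (0, 3)
  seg 4: right by d9 = 509/100 → (509/100, 3)
  seg 5: down by d2 = 5 → (509/100, -2)
  seg 6: left by d3 = 9/5 → (329/100, -2)
  seg 7: right by d2 = 5 → (829/100, -2)
  seg 8: left by d9 = 509/100 → (16/5, -2)

d4 = 19/5
d5 = 104/25
d6 = 33/5
d7 = 286/25
d8 = 357/20
d9 = 509/100
endpoint = (16/5, -2)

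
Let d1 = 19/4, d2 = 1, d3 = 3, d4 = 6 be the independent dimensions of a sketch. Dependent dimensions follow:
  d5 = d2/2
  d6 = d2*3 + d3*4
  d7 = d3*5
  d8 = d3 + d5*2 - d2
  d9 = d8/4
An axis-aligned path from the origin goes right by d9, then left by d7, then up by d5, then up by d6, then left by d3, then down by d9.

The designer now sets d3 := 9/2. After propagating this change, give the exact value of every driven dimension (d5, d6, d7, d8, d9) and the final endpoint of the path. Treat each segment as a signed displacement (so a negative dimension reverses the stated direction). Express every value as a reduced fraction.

d5 = 1/2
d6 = 21
d7 = 45/2
d8 = 9/2
d9 = 9/8
endpoint = (-207/8, 163/8)

Apply edit: d3 := 9/2
  d5 = d2/2 = 1/2
  d6 = d2*3 + d3*4 = 21
  d7 = d3*5 = 45/2
  d8 = d3 + d5*2 - d2 = 9/2
  d9 = d8/4 = 9/8
Walk from origin (0, 0):
  seg 1: right by d9 = 9/8 → (9/8, 0)
  seg 2: left by d7 = 45/2 → (-171/8, 0)
  seg 3: up by d5 = 1/2 → (-171/8, 1/2)
  seg 4: up by d6 = 21 → (-171/8, 43/2)
  seg 5: left by d3 = 9/2 → (-207/8, 43/2)
  seg 6: down by d9 = 9/8 → (-207/8, 163/8)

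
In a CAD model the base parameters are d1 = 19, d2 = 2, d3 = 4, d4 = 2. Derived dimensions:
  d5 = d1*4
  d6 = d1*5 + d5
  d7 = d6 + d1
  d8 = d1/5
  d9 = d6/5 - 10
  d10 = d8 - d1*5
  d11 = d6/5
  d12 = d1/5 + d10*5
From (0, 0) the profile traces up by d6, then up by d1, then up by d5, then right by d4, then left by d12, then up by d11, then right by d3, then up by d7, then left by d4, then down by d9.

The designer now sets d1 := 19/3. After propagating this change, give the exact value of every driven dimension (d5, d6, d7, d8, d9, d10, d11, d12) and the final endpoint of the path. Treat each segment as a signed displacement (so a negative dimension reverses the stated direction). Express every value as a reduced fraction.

Apply edit: d1 := 19/3
  d5 = d1*4 = 76/3
  d6 = d1*5 + d5 = 57
  d7 = d6 + d1 = 190/3
  d8 = d1/5 = 19/15
  d9 = d6/5 - 10 = 7/5
  d10 = d8 - d1*5 = -152/5
  d11 = d6/5 = 57/5
  d12 = d1/5 + d10*5 = -2261/15
Walk from origin (0, 0):
  seg 1: up by d6 = 57 → (0, 57)
  seg 2: up by d1 = 19/3 → (0, 190/3)
  seg 3: up by d5 = 76/3 → (0, 266/3)
  seg 4: right by d4 = 2 → (2, 266/3)
  seg 5: left by d12 = -2261/15 → (2291/15, 266/3)
  seg 6: up by d11 = 57/5 → (2291/15, 1501/15)
  seg 7: right by d3 = 4 → (2351/15, 1501/15)
  seg 8: up by d7 = 190/3 → (2351/15, 817/5)
  seg 9: left by d4 = 2 → (2321/15, 817/5)
  seg 10: down by d9 = 7/5 → (2321/15, 162)

d5 = 76/3
d6 = 57
d7 = 190/3
d8 = 19/15
d9 = 7/5
d10 = -152/5
d11 = 57/5
d12 = -2261/15
endpoint = (2321/15, 162)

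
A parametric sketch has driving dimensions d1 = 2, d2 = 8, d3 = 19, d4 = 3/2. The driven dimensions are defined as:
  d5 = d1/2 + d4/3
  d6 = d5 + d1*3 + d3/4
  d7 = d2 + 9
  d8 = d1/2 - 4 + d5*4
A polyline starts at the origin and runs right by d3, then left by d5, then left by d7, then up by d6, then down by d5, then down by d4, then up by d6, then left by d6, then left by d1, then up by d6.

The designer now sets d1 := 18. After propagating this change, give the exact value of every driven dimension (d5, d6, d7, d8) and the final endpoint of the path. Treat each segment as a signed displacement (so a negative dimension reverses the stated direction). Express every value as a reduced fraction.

Apply edit: d1 := 18
  d5 = d1/2 + d4/3 = 19/2
  d6 = d5 + d1*3 + d3/4 = 273/4
  d7 = d2 + 9 = 17
  d8 = d1/2 - 4 + d5*4 = 43
Walk from origin (0, 0):
  seg 1: right by d3 = 19 → (19, 0)
  seg 2: left by d5 = 19/2 → (19/2, 0)
  seg 3: left by d7 = 17 → (-15/2, 0)
  seg 4: up by d6 = 273/4 → (-15/2, 273/4)
  seg 5: down by d5 = 19/2 → (-15/2, 235/4)
  seg 6: down by d4 = 3/2 → (-15/2, 229/4)
  seg 7: up by d6 = 273/4 → (-15/2, 251/2)
  seg 8: left by d6 = 273/4 → (-303/4, 251/2)
  seg 9: left by d1 = 18 → (-375/4, 251/2)
  seg 10: up by d6 = 273/4 → (-375/4, 775/4)

d5 = 19/2
d6 = 273/4
d7 = 17
d8 = 43
endpoint = (-375/4, 775/4)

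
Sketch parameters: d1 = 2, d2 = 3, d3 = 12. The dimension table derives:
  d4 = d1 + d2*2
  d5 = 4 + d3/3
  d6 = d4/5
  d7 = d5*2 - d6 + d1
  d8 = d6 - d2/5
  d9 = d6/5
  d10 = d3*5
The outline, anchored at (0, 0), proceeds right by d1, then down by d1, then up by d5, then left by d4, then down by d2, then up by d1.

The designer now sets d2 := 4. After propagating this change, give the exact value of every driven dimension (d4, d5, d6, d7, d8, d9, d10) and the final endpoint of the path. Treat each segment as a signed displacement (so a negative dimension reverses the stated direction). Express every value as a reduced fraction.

Apply edit: d2 := 4
  d4 = d1 + d2*2 = 10
  d5 = 4 + d3/3 = 8
  d6 = d4/5 = 2
  d7 = d5*2 - d6 + d1 = 16
  d8 = d6 - d2/5 = 6/5
  d9 = d6/5 = 2/5
  d10 = d3*5 = 60
Walk from origin (0, 0):
  seg 1: right by d1 = 2 → (2, 0)
  seg 2: down by d1 = 2 → (2, -2)
  seg 3: up by d5 = 8 → (2, 6)
  seg 4: left by d4 = 10 → (-8, 6)
  seg 5: down by d2 = 4 → (-8, 2)
  seg 6: up by d1 = 2 → (-8, 4)

d4 = 10
d5 = 8
d6 = 2
d7 = 16
d8 = 6/5
d9 = 2/5
d10 = 60
endpoint = (-8, 4)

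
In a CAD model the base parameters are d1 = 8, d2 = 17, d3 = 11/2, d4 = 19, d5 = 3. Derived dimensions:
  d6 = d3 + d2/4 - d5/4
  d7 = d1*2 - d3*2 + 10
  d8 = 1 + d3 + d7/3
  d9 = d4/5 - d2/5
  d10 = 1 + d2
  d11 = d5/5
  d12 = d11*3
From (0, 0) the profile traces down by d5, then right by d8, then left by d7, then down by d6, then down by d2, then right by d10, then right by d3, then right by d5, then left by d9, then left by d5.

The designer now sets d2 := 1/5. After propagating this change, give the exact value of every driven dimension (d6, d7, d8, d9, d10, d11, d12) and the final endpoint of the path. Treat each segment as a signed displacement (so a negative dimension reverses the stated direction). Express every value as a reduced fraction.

Apply edit: d2 := 1/5
  d6 = d3 + d2/4 - d5/4 = 24/5
  d7 = d1*2 - d3*2 + 10 = 15
  d8 = 1 + d3 + d7/3 = 23/2
  d9 = d4/5 - d2/5 = 94/25
  d10 = 1 + d2 = 6/5
  d11 = d5/5 = 3/5
  d12 = d11*3 = 9/5
Walk from origin (0, 0):
  seg 1: down by d5 = 3 → (0, -3)
  seg 2: right by d8 = 23/2 → (23/2, -3)
  seg 3: left by d7 = 15 → (-7/2, -3)
  seg 4: down by d6 = 24/5 → (-7/2, -39/5)
  seg 5: down by d2 = 1/5 → (-7/2, -8)
  seg 6: right by d10 = 6/5 → (-23/10, -8)
  seg 7: right by d3 = 11/2 → (16/5, -8)
  seg 8: right by d5 = 3 → (31/5, -8)
  seg 9: left by d9 = 94/25 → (61/25, -8)
  seg 10: left by d5 = 3 → (-14/25, -8)

d6 = 24/5
d7 = 15
d8 = 23/2
d9 = 94/25
d10 = 6/5
d11 = 3/5
d12 = 9/5
endpoint = (-14/25, -8)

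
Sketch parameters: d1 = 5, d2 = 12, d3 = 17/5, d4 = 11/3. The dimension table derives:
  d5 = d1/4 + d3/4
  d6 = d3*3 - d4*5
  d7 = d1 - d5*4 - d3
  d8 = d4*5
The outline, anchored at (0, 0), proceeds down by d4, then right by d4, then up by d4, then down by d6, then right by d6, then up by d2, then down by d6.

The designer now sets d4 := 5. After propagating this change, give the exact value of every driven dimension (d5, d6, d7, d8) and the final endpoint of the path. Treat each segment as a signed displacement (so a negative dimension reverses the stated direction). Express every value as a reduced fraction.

d5 = 21/10
d6 = -74/5
d7 = -34/5
d8 = 25
endpoint = (-49/5, 208/5)

Apply edit: d4 := 5
  d5 = d1/4 + d3/4 = 21/10
  d6 = d3*3 - d4*5 = -74/5
  d7 = d1 - d5*4 - d3 = -34/5
  d8 = d4*5 = 25
Walk from origin (0, 0):
  seg 1: down by d4 = 5 → (0, -5)
  seg 2: right by d4 = 5 → (5, -5)
  seg 3: up by d4 = 5 → (5, 0)
  seg 4: down by d6 = -74/5 → (5, 74/5)
  seg 5: right by d6 = -74/5 → (-49/5, 74/5)
  seg 6: up by d2 = 12 → (-49/5, 134/5)
  seg 7: down by d6 = -74/5 → (-49/5, 208/5)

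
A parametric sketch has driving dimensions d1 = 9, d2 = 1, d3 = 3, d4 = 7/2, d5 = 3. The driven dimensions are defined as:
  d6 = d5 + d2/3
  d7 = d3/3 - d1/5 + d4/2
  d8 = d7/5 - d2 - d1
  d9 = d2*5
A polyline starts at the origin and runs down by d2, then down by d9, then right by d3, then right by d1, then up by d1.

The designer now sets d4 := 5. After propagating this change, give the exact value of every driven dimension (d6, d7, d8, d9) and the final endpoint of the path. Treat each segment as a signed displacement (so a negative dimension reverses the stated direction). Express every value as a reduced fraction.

Apply edit: d4 := 5
  d6 = d5 + d2/3 = 10/3
  d7 = d3/3 - d1/5 + d4/2 = 17/10
  d8 = d7/5 - d2 - d1 = -483/50
  d9 = d2*5 = 5
Walk from origin (0, 0):
  seg 1: down by d2 = 1 → (0, -1)
  seg 2: down by d9 = 5 → (0, -6)
  seg 3: right by d3 = 3 → (3, -6)
  seg 4: right by d1 = 9 → (12, -6)
  seg 5: up by d1 = 9 → (12, 3)

d6 = 10/3
d7 = 17/10
d8 = -483/50
d9 = 5
endpoint = (12, 3)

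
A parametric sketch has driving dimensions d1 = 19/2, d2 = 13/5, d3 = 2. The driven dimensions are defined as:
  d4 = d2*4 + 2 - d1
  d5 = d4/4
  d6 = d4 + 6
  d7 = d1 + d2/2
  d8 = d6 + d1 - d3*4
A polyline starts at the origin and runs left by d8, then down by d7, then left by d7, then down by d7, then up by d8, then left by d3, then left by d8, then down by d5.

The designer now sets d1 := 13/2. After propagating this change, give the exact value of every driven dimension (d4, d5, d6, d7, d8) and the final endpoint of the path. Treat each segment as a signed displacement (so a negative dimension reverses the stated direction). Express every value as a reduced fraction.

Apply edit: d1 := 13/2
  d4 = d2*4 + 2 - d1 = 59/10
  d5 = d4/4 = 59/40
  d6 = d4 + 6 = 119/10
  d7 = d1 + d2/2 = 39/5
  d8 = d6 + d1 - d3*4 = 52/5
Walk from origin (0, 0):
  seg 1: left by d8 = 52/5 → (-52/5, 0)
  seg 2: down by d7 = 39/5 → (-52/5, -39/5)
  seg 3: left by d7 = 39/5 → (-91/5, -39/5)
  seg 4: down by d7 = 39/5 → (-91/5, -78/5)
  seg 5: up by d8 = 52/5 → (-91/5, -26/5)
  seg 6: left by d3 = 2 → (-101/5, -26/5)
  seg 7: left by d8 = 52/5 → (-153/5, -26/5)
  seg 8: down by d5 = 59/40 → (-153/5, -267/40)

d4 = 59/10
d5 = 59/40
d6 = 119/10
d7 = 39/5
d8 = 52/5
endpoint = (-153/5, -267/40)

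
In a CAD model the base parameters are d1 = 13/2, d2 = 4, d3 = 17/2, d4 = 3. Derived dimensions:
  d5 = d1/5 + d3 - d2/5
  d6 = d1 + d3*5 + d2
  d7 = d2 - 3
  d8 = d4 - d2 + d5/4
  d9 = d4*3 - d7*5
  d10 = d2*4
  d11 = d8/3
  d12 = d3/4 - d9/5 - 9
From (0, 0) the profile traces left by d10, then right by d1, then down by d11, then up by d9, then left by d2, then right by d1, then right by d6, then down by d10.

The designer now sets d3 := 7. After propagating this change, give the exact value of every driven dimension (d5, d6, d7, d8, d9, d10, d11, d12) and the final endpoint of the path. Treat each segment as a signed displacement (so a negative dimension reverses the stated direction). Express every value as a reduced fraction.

d5 = 15/2
d6 = 91/2
d7 = 1
d8 = 7/8
d9 = 4
d10 = 16
d11 = 7/24
d12 = -161/20
endpoint = (77/2, -295/24)

Apply edit: d3 := 7
  d5 = d1/5 + d3 - d2/5 = 15/2
  d6 = d1 + d3*5 + d2 = 91/2
  d7 = d2 - 3 = 1
  d8 = d4 - d2 + d5/4 = 7/8
  d9 = d4*3 - d7*5 = 4
  d10 = d2*4 = 16
  d11 = d8/3 = 7/24
  d12 = d3/4 - d9/5 - 9 = -161/20
Walk from origin (0, 0):
  seg 1: left by d10 = 16 → (-16, 0)
  seg 2: right by d1 = 13/2 → (-19/2, 0)
  seg 3: down by d11 = 7/24 → (-19/2, -7/24)
  seg 4: up by d9 = 4 → (-19/2, 89/24)
  seg 5: left by d2 = 4 → (-27/2, 89/24)
  seg 6: right by d1 = 13/2 → (-7, 89/24)
  seg 7: right by d6 = 91/2 → (77/2, 89/24)
  seg 8: down by d10 = 16 → (77/2, -295/24)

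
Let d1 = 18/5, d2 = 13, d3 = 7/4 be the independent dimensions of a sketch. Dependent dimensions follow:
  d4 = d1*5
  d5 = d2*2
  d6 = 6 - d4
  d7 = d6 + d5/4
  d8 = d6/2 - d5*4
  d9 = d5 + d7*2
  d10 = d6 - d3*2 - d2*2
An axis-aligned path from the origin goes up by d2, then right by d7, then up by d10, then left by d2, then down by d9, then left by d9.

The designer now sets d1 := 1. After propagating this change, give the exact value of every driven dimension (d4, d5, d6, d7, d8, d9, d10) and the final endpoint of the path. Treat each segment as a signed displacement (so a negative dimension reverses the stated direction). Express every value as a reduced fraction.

Apply edit: d1 := 1
  d4 = d1*5 = 5
  d5 = d2*2 = 26
  d6 = 6 - d4 = 1
  d7 = d6 + d5/4 = 15/2
  d8 = d6/2 - d5*4 = -207/2
  d9 = d5 + d7*2 = 41
  d10 = d6 - d3*2 - d2*2 = -57/2
Walk from origin (0, 0):
  seg 1: up by d2 = 13 → (0, 13)
  seg 2: right by d7 = 15/2 → (15/2, 13)
  seg 3: up by d10 = -57/2 → (15/2, -31/2)
  seg 4: left by d2 = 13 → (-11/2, -31/2)
  seg 5: down by d9 = 41 → (-11/2, -113/2)
  seg 6: left by d9 = 41 → (-93/2, -113/2)

d4 = 5
d5 = 26
d6 = 1
d7 = 15/2
d8 = -207/2
d9 = 41
d10 = -57/2
endpoint = (-93/2, -113/2)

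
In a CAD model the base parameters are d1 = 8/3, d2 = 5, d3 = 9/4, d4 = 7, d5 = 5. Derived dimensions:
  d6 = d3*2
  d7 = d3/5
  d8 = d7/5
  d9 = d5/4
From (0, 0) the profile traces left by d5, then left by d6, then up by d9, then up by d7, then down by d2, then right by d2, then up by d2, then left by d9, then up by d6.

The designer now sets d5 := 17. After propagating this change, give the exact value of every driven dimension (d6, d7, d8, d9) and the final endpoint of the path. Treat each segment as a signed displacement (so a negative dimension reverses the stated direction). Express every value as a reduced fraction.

d6 = 9/2
d7 = 9/20
d8 = 9/100
d9 = 17/4
endpoint = (-83/4, 46/5)

Apply edit: d5 := 17
  d6 = d3*2 = 9/2
  d7 = d3/5 = 9/20
  d8 = d7/5 = 9/100
  d9 = d5/4 = 17/4
Walk from origin (0, 0):
  seg 1: left by d5 = 17 → (-17, 0)
  seg 2: left by d6 = 9/2 → (-43/2, 0)
  seg 3: up by d9 = 17/4 → (-43/2, 17/4)
  seg 4: up by d7 = 9/20 → (-43/2, 47/10)
  seg 5: down by d2 = 5 → (-43/2, -3/10)
  seg 6: right by d2 = 5 → (-33/2, -3/10)
  seg 7: up by d2 = 5 → (-33/2, 47/10)
  seg 8: left by d9 = 17/4 → (-83/4, 47/10)
  seg 9: up by d6 = 9/2 → (-83/4, 46/5)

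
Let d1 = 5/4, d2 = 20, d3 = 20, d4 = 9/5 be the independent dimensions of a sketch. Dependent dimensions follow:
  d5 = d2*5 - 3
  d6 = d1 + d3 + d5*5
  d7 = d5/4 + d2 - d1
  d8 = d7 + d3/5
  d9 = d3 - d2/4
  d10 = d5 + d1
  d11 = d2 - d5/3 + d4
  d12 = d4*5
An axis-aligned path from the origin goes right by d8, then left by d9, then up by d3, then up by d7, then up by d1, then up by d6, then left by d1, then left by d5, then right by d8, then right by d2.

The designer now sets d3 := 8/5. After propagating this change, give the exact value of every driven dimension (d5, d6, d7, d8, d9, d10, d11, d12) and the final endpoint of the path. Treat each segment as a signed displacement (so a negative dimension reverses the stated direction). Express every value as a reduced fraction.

Apply edit: d3 := 8/5
  d5 = d2*5 - 3 = 97
  d6 = d1 + d3 + d5*5 = 9757/20
  d7 = d5/4 + d2 - d1 = 43
  d8 = d7 + d3/5 = 1083/25
  d9 = d3 - d2/4 = -17/5
  d10 = d5 + d1 = 393/4
  d11 = d2 - d5/3 + d4 = -158/15
  d12 = d4*5 = 9
Walk from origin (0, 0):
  seg 1: right by d8 = 1083/25 → (1083/25, 0)
  seg 2: left by d9 = -17/5 → (1168/25, 0)
  seg 3: up by d3 = 8/5 → (1168/25, 8/5)
  seg 4: up by d7 = 43 → (1168/25, 223/5)
  seg 5: up by d1 = 5/4 → (1168/25, 917/20)
  seg 6: up by d6 = 9757/20 → (1168/25, 5337/10)
  seg 7: left by d1 = 5/4 → (4547/100, 5337/10)
  seg 8: left by d5 = 97 → (-5153/100, 5337/10)
  seg 9: right by d8 = 1083/25 → (-821/100, 5337/10)
  seg 10: right by d2 = 20 → (1179/100, 5337/10)

d5 = 97
d6 = 9757/20
d7 = 43
d8 = 1083/25
d9 = -17/5
d10 = 393/4
d11 = -158/15
d12 = 9
endpoint = (1179/100, 5337/10)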